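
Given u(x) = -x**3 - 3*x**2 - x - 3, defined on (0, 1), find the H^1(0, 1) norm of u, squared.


||u||_{H^1}^2 = 1186/21

The H^1 norm (squared) on an interval (0, L) is
  ||u||_{H^1}^2 = ∫_0^L u(x)^2 dx + ∫_0^L u'(x)^2 dx.
Compute u'(x) = -3*x**2 - 6*x - 1.
Then u(x)^2 = x**6 + 6*x**5 + 11*x**4 + 12*x**3 + 19*x**2 + 6*x + 9 and u'(x)^2 = 9*x**4 + 36*x**3 + 42*x**2 + 12*x + 1.
Integrate each monomial from 0 to 1 using ∫_0^1 c·x^n dx = c·1^(n+1)/(n+1):
  ∫_0^1 u(x)^2 dx = ∫_0^1 (x^6 + 6*x^5 + 11*x^4 + 12*x^3 + 19*x^2 + 6*x + 9) dx. Term by term:
    ∫_0^1 x^6 dx = 1/7;  ∫_0^1 6*x^5 dx = 1;  ∫_0^1 11*x^4 dx = 11/5;
    ∫_0^1 12*x^3 dx = 3;  ∫_0^1 19*x^2 dx = 19/3;  ∫_0^1 6*x dx = 3;
    ∫_0^1 9 dx = 9.
  Sum: 1/7 + 1 + 11/5 + 3 + 19/3 + 3 + 9 = 2591/105.
  ∫_0^1 u'(x)^2 dx = ∫_0^1 (9*x^4 + 36*x^3 + 42*x^2 + 12*x + 1) dx. Term by term:
    ∫_0^1 9*x^4 dx = 9/5;  ∫_0^1 36*x^3 dx = 9;  ∫_0^1 42*x^2 dx = 14;
    ∫_0^1 12*x dx = 6;  ∫_0^1 1 dx = 1.
  Sum: 9/5 + 9 + 14 + 6 + 1 = 159/5.
Adding: ||u||_{H^1}^2 = 2591/105 + 159/5 = 1186/21.


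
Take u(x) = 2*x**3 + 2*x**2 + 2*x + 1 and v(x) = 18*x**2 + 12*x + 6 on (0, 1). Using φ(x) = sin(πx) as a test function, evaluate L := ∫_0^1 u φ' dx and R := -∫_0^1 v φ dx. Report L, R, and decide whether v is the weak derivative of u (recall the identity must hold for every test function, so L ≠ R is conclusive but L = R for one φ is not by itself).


LHS = -14/π + 24/π^3, RHS = -42/π + 72/π^3. No, v is not the weak derivative of u.

u(x) = 2*x**3 + 2*x**2 + 2*x + 1, classical derivative u'(x) = 6*x**2 + 4*x + 2.
φ(x) = sin(πx), so φ'(x) = π*cos(π*x).
Note φ(0) = φ(1) = 0, so the boundary term u·φ vanishes.
LHS = ∫_0^1 u(x) φ'(x) dx = ∫_0^1 (2*π*x^3*cos(π*x) + 2*π*x^2*cos(π*x) + 2*π*x*cos(π*x) + π*cos(π*x)) dx. Term by term:
  ∫_0^1 π*cos(π*x) dx = 0;  ∫_0^1 2*π*x*cos(π*x) dx = -4/π;  ∫_0^1 2*π*x^2*cos(π*x) dx = -4/π;
  ∫_0^1 2*π*x^3*cos(π*x) dx = -6/π + 24/π^3.
Sum: 0 − 4/π − 4/π + -6/π + 24/π^3 = -14/π + 24/π^3.
So LHS = -14/π + 24/π^3.
∫_0^1 v(x) φ(x) dx = ∫_0^1 (18*x^2*sin(π*x) + 12*x*sin(π*x) + 6*sin(π*x)) dx. Term by term:
  ∫_0^1 6*sin(π*x) dx = 12/π;  ∫_0^1 12*x*sin(π*x) dx = 12/π;  ∫_0^1 18*x^2*sin(π*x) dx = -72/π^3 + 18/π.
Sum: 12/π + 12/π + -72/π^3 + 18/π = -72/π^3 + 42/π.
So RHS = -∫_0^1 v(x) φ(x) dx = -42/π + 72/π^3.
LHS − RHS = -48/π^3 + 28/π ≠ 0, so the identity fails.
(For a valid weak derivative the identity must hold for EVERY test function, in particular this one. The failure shows v is NOT the weak derivative of u.)
Correct weak derivative would be u'(x) = 6*x**2 + 4*x + 2.


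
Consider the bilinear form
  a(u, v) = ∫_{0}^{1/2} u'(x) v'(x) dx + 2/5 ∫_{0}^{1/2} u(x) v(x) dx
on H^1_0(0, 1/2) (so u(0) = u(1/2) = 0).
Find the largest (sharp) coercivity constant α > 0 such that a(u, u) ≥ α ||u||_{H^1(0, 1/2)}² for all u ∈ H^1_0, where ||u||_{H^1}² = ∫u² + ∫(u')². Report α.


α = 2*(1 + 10*π^2)/(5*(1 + 4*π^2))

Coercivity of a(·,·) on H^1_0(0, 1/2) means a(u, u) ≥ α ||u||_{H^1}² for every u ∈ H^1_0.
The interval has length L = 1/2, and Poincaré/coercivity depend only on L. Here a(u, u) = ∫(u')² + (2/5)·∫u².
Here 0 < c = 2/5 < 1. The condition a(u,u) ≥ α||u||_{H^1}² reads (1−α)∫(u')² ≥ (α−c)∫u². Any admissible α is ≤ 1 (rapidly oscillating u have ∫u²/∫(u')² → 0), and α = 1 would force 0 ≥ (1−c)∫u², impossible since c < 1; so 1−α > 0. By the sharp Poincaré inequality on H^1_0 of an interval of length L, ∫(u')² ≥ (π/L)²∫u² with equality for the first sine mode sin(π(x−x₀)/L) (x₀ the left endpoint), so the inequality holds for all u iff (1−α)(π/L)² ≥ α − c, i.e. α ≤ ((π/L)² + c)/((π/L)² + 1) = (1 + c(L/π)²)/(1 + (L/π)²). With (π/L)² = 4*π^2 and c = 2/5, the largest admissible constant is α = ((π/L)² + c)/((π/L)² + 1).
Simplifying, α = 2*(1 + 10*π^2)/(5*(1 + 4*π^2)).


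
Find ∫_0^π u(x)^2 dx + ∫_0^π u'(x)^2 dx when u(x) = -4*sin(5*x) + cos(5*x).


||u||_{H^1(0,π)}^2 = 221*π

u'(x) = -5*sin(5*x) - 20*cos(5*x).
Expand u² and (u')² and integrate term by term on (0, π), using: for integers n ≥ 1, ∫_0^π sin²(nx) dx = ∫_0^π cos²(nx) dx = π/2; for n ≠ n', ∫_0^π sin(nx)sin(n'x) dx = ∫_0^π cos(nx)cos(n'x) dx = 0; and by product-to-sum, ∫_0^π sin(nx)cos(n'x) dx = ½∫_0^π [sin((n+n')x) + sin((n−n')x)] dx, which is 0 when n+n' is even and 2n/(n²−n'²) when n+n' is odd (it need not vanish on (0, π)).
  u² squared terms: (-4)²·∫sin(5x)² dx = 16·π/2 = 8*π;  (1)²·∫cos(5x)² dx = 1·π/2 = π/2.
  u² cross terms: 2·(-4)·(1)·∫sin(5x)·cos(5x) dx = -8·(0) = 0.
  So ∫_0^π u² dx = 8*π + π/2 + 0 = 17*π/2.
  (u')² squared terms: (-20)²·∫cos(5x)² dx = 400·π/2 = 200*π;  (-5)²·∫sin(5x)² dx = 25·π/2 = 25*π/2.
  (u')² cross terms: 2·(-20)·(-5)·∫cos(5x)·sin(5x) dx = 200·(0) = 0.
  So ∫_0^π (u')² dx = 200*π + 25*π/2 + 0 = 425*π/2.
||u||_{H^1}^2 = (17*π/2) + (425*π/2) = 221*π.


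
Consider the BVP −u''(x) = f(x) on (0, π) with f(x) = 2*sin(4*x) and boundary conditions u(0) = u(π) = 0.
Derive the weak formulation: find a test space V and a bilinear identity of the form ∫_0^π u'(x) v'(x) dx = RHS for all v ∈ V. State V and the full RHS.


V = H^1_0(0, π) (so v(0) = v(π) = 0); weak form: ∫_0^π u'v' dx = ∫_0^π (2*sin(4*x)) v dx for all v ∈ V.

Multiply both sides by a test function v and integrate from 0 to π:
  ∫_0^π −u''(x) v(x) dx = ∫_0^π f(x) v(x) dx.
Integrate the LHS by parts once:
  ∫_0^π −u'' v dx = −[u'(x) v(x)]_0^π + ∫_0^π u'(x) v'(x) dx.
Thus ∫_0^π u'(x) v'(x) dx = ∫_0^π f(x) v(x) dx + [u'(x) v(x)]_0^π.
Choose V so that boundary terms are either known or forced to vanish.
u is Dirichlet: u(0) = u(π) = 0. Let V = H^1_0(0, π); then v(0) = v(π) = 0, and [u' v]_0^π = 0.
Weak formulation: find u (satisfying any essential BC) such that ∫_0^π u'(x) v'(x) dx = ∫_0^π f v dx for all v ∈ V.
Substituting f(x) = 2*sin(4*x), the right-hand side is ∫_0^π (2*sin(4*x)) v dx.


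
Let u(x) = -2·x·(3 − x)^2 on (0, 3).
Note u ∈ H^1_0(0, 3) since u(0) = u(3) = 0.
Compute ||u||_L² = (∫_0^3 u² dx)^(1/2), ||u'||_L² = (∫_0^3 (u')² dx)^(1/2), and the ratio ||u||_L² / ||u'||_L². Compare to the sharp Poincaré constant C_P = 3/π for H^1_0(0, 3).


||u||_L² / ||u'||_L² = 3*sqrt(14)/14 < C_P = 3/π.

u(x) = -2·x·(3 − x)^2, so u'(x) = 6*(1 - x)*(x - 3).
u(x) = -2·x·(3 − x)^2 vanishes at x = 0 and x = 3, so u ∈ H^1_0(0, 3). Differentiate via the product rule and integrate the resulting polynomials term by term.
  ∫_0^3 u² dx = ∫_0^3 (4*x^6 - 48*x^5 + 216*x^4 - 432*x^3 + 324*x^2) dx. Term by term:
    ∫_0^3 4*x^6 dx = 8748/7;  ∫_0^3 -48*x^5 dx = -5832;  ∫_0^3 216*x^4 dx = 52488/5;
    ∫_0^3 -432*x^3 dx = -8748;  ∫_0^3 324*x^2 dx = 2916.
  Sum: 8748/7 − 5832 + 52488/5 − 8748 + 2916 = 2916/35.
  ∫_0^3 (u')² dx = ∫_0^3 (36*x^4 - 288*x^3 + 792*x^2 - 864*x + 324) dx. Term by term:
    ∫_0^3 36*x^4 dx = 8748/5;  ∫_0^3 -288*x^3 dx = -5832;  ∫_0^3 792*x^2 dx = 7128;
    ∫_0^3 -864*x dx = -3888;  ∫_0^3 324 dx = 972.
  Sum: 8748/5 − 5832 + 7128 − 3888 + 972 = 648/5.
∫_0^3 u² dx = 2916/35, so ||u||_L² = 54*sqrt(35)/35.
∫_0^3 (u')² dx = 648/5, so ||u'||_L² = 18*sqrt(10)/5.
Ratio ||u||_L² / ||u'||_L² = 3*sqrt(14)/14.
Sharp Poincaré constant on H^1_0(0, 3) is C_P = L/π = 3/π, achieved by sin(π/3·x).
A polynomial bump cannot attain the sharp Poincaré constant (only the first sine eigenfunction does), so the ratio is strictly less than C_P, consistent with ||u||_L² ≤ C_P ||u'||_L².


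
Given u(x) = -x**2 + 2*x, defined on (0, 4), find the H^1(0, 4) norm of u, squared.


||u||_{H^1}^2 = 1072/15

The H^1 norm (squared) on an interval (0, L) is
  ||u||_{H^1}^2 = ∫_0^L u(x)^2 dx + ∫_0^L u'(x)^2 dx.
Compute u'(x) = 2 - 2*x.
Then u(x)^2 = x**4 - 4*x**3 + 4*x**2 and u'(x)^2 = 4*x**2 - 8*x + 4.
Integrate each monomial from 0 to 4 using ∫_0^4 c·x^n dx = c·4^(n+1)/(n+1):
  ∫_0^4 u(x)^2 dx = ∫_0^4 (x^4 - 4*x^3 + 4*x^2) dx. Term by term:
    ∫_0^4 x^4 dx = 1024/5;  ∫_0^4 -4*x^3 dx = -256;  ∫_0^4 4*x^2 dx = 256/3.
  Sum: 1024/5 − 256 + 256/3 = 512/15.
  ∫_0^4 u'(x)^2 dx = ∫_0^4 (4*x^2 - 8*x + 4) dx. Term by term:
    ∫_0^4 4*x^2 dx = 256/3;  ∫_0^4 -8*x dx = -64;  ∫_0^4 4 dx = 16.
  Sum: 256/3 − 64 + 16 = 112/3.
Adding: ||u||_{H^1}^2 = 512/15 + 112/3 = 1072/15.


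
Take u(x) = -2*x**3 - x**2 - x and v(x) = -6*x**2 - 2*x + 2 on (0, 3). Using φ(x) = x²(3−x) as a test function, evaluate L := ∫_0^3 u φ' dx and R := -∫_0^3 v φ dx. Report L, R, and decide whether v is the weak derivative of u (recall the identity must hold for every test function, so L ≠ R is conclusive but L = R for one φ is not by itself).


LHS = 3537/20, RHS = 783/5. No, v is not the weak derivative of u.

u(x) = -2*x**3 - x**2 - x, classical derivative u'(x) = -6*x**2 - 2*x - 1.
φ(x) = x²(3−x), so φ'(x) = 3*x*(2 - x).
Note φ(0) = φ(3) = 0, so the boundary term u·φ vanishes.
LHS = ∫_0^3 u(x) φ'(x) dx = ∫_0^3 (6*x^5 - 9*x^4 - 3*x^3 - 6*x^2) dx. Term by term:
  ∫_0^3 6*x^5 dx = 729;  ∫_0^3 -9*x^4 dx = -2187/5;  ∫_0^3 -3*x^3 dx = -243/4;
  ∫_0^3 -6*x^2 dx = -54.
Sum: 729 − 2187/5 − 243/4 − 54 = 3537/20.
So LHS = 3537/20.
∫_0^3 v(x) φ(x) dx = ∫_0^3 (6*x^5 - 16*x^4 - 8*x^3 + 6*x^2) dx. Term by term:
  ∫_0^3 6*x^5 dx = 729;  ∫_0^3 -16*x^4 dx = -3888/5;  ∫_0^3 -8*x^3 dx = -162;
  ∫_0^3 6*x^2 dx = 54.
Sum: 729 − 3888/5 − 162 + 54 = -783/5.
So RHS = -∫_0^3 v(x) φ(x) dx = 783/5.
LHS − RHS = 81/4 ≠ 0, so the identity fails.
(For a valid weak derivative the identity must hold for EVERY test function, in particular this one. The failure shows v is NOT the weak derivative of u.)
Correct weak derivative would be u'(x) = -6*x**2 - 2*x - 1.


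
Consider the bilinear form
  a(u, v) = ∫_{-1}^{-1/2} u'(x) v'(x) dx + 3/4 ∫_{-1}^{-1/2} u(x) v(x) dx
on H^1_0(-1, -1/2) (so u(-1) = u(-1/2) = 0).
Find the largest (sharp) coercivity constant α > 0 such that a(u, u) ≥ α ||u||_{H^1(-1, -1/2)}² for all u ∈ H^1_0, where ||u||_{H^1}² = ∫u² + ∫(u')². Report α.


α = (3 + 16*π^2)/(4*(1 + 4*π^2))

Coercivity of a(·,·) on H^1_0(-1, -1/2) means a(u, u) ≥ α ||u||_{H^1}² for every u ∈ H^1_0.
The interval has length L = 1/2, and Poincaré/coercivity depend only on L. Here a(u, u) = ∫(u')² + (3/4)·∫u².
Here 0 < c = 3/4 < 1. The condition a(u,u) ≥ α||u||_{H^1}² reads (1−α)∫(u')² ≥ (α−c)∫u². Any admissible α is ≤ 1 (rapidly oscillating u have ∫u²/∫(u')² → 0), and α = 1 would force 0 ≥ (1−c)∫u², impossible since c < 1; so 1−α > 0. By the sharp Poincaré inequality on H^1_0 of an interval of length L, ∫(u')² ≥ (π/L)²∫u² with equality for the first sine mode sin(π(x−x₀)/L) (x₀ the left endpoint), so the inequality holds for all u iff (1−α)(π/L)² ≥ α − c, i.e. α ≤ ((π/L)² + c)/((π/L)² + 1) = (1 + c(L/π)²)/(1 + (L/π)²). With (π/L)² = 4*π^2 and c = 3/4, the largest admissible constant is α = ((π/L)² + c)/((π/L)² + 1).
Simplifying, α = (3 + 16*π^2)/(4*(1 + 4*π^2)).


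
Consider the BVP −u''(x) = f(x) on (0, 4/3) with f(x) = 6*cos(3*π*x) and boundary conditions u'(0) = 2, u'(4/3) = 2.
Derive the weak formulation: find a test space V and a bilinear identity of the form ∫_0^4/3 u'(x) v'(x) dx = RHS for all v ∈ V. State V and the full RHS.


V = H^1(0, 4/3) (v unrestricted at boundary; u is determined up to an additive constant); weak form: ∫_0^4/3 u'v' dx = ∫_0^4/3 (6*cos(3*π*x)) v dx + 2·v(4/3) − 2·v(0) for all v ∈ V.

Multiply both sides by a test function v and integrate from 0 to 4/3:
  ∫_0^4/3 −u''(x) v(x) dx = ∫_0^4/3 f(x) v(x) dx.
Integrate the LHS by parts once:
  ∫_0^4/3 −u'' v dx = −[u'(x) v(x)]_0^4/3 + ∫_0^4/3 u'(x) v'(x) dx.
Thus ∫_0^4/3 u'(x) v'(x) dx = ∫_0^4/3 f(x) v(x) dx + [u'(x) v(x)]_0^4/3.
Choose V so that boundary terms are either known or forced to vanish.
u has inhomogeneous Neumann u'(0) = 2, u'(4/3) = 2. [u' v]_0^4/3 = (2)·v(4/3) − (2)·v(0) = 2·v(4/3) − 2·v(0). Take V = H^1(0, 4/3); boundary term becomes part of RHS.
Weak formulation: find u (satisfying any essential BC) such that ∫_0^4/3 u'(x) v'(x) dx = ∫_0^4/3 f v dx + 2·v(4/3) − 2·v(0) for all v ∈ V (Neumann data are natural BCs: they enter the RHS as boundary terms).
Substituting f(x) = 6*cos(3*π*x), the right-hand side is ∫_0^4/3 (6*cos(3*π*x)) v dx + 2·v(4/3) − 2·v(0).
Compatibility check (pure Neumann): taking v ≡ 1 ∈ V gives 0 = ∫_0^4/3 f dx + (2) − (2), i.e. ∫_0^4/3 f dx must equal u'(0) − u'(4/3) = 0. Indeed ∫_0^4/3 (6*cos(3*π*x)) dx = 0, so the data are compatible. The solution is then unique only up to an additive constant (fix it e.g. by requiring ∫_0^4/3 u dx = 0).


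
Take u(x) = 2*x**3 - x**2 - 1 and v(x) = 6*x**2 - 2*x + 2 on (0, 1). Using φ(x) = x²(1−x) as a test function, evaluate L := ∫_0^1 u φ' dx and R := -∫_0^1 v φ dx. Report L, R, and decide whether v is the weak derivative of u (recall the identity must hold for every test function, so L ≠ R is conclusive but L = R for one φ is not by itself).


LHS = -1/10, RHS = -4/15. No, v is not the weak derivative of u.

u(x) = 2*x**3 - x**2 - 1, classical derivative u'(x) = 6*x**2 - 2*x.
φ(x) = x²(1−x), so φ'(x) = x*(2 - 3*x).
Note φ(0) = φ(1) = 0, so the boundary term u·φ vanishes.
LHS = ∫_0^1 u(x) φ'(x) dx = ∫_0^1 (-6*x^5 + 7*x^4 - 2*x^3 + 3*x^2 - 2*x) dx. Term by term:
  ∫_0^1 -6*x^5 dx = -1;  ∫_0^1 7*x^4 dx = 7/5;  ∫_0^1 -2*x^3 dx = -1/2;
  ∫_0^1 3*x^2 dx = 1;  ∫_0^1 -2*x dx = -1.
Sum: -1 + 7/5 − 1/2 + 1 − 1 = -1/10.
So LHS = -1/10.
∫_0^1 v(x) φ(x) dx = ∫_0^1 (-6*x^5 + 8*x^4 - 4*x^3 + 2*x^2) dx. Term by term:
  ∫_0^1 -6*x^5 dx = -1;  ∫_0^1 8*x^4 dx = 8/5;  ∫_0^1 -4*x^3 dx = -1;
  ∫_0^1 2*x^2 dx = 2/3.
Sum: -1 + 8/5 − 1 + 2/3 = 4/15.
So RHS = -∫_0^1 v(x) φ(x) dx = -4/15.
LHS − RHS = 1/6 ≠ 0, so the identity fails.
(For a valid weak derivative the identity must hold for EVERY test function, in particular this one. The failure shows v is NOT the weak derivative of u.)
Correct weak derivative would be u'(x) = 6*x**2 - 2*x.


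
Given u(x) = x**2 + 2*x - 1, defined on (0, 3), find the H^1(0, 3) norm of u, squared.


||u||_{H^1}^2 = 1083/5

The H^1 norm (squared) on an interval (0, L) is
  ||u||_{H^1}^2 = ∫_0^L u(x)^2 dx + ∫_0^L u'(x)^2 dx.
Compute u'(x) = 2*x + 2.
Then u(x)^2 = x**4 + 4*x**3 + 2*x**2 - 4*x + 1 and u'(x)^2 = 4*x**2 + 8*x + 4.
Integrate each monomial from 0 to 3 using ∫_0^3 c·x^n dx = c·3^(n+1)/(n+1):
  ∫_0^3 u(x)^2 dx = ∫_0^3 (x^4 + 4*x^3 + 2*x^2 - 4*x + 1) dx. Term by term:
    ∫_0^3 x^4 dx = 243/5;  ∫_0^3 4*x^3 dx = 81;  ∫_0^3 2*x^2 dx = 18;
    ∫_0^3 -4*x dx = -18;  ∫_0^3 1 dx = 3.
  Sum: 243/5 + 81 + 18 − 18 + 3 = 663/5.
  ∫_0^3 u'(x)^2 dx = ∫_0^3 (4*x^2 + 8*x + 4) dx. Term by term:
    ∫_0^3 4*x^2 dx = 36;  ∫_0^3 8*x dx = 36;  ∫_0^3 4 dx = 12.
  Sum: 36 + 36 + 12 = 84.
Adding: ||u||_{H^1}^2 = 663/5 + 84 = 1083/5.


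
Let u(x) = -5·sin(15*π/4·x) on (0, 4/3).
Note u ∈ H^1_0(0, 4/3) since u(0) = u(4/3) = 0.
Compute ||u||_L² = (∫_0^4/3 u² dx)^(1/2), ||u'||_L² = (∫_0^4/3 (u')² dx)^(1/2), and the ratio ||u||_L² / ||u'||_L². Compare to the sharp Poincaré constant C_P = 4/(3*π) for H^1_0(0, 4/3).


||u||_L² / ||u'||_L² = 4/(15*π) < C_P = 4/(3*π).

u(x) = -5·sin(15*π/4·x), so u'(x) = -75*π*cos(15*π*x/4)/4.
Writing u(x) = A·sin(kπx/L) with A = -5 and k = 5, use ∫_0^L sin²(kπx/L) dx = L/2 and ∫_0^L cos²(kπx/L) dx = L/2.
u² = 25·sin²(15*π/4·x) and (u')² = 5625*π^2/16·cos²(15*π/4·x), and each of sin², cos² integrates to L/2 = 2/3 over (0, 4/3).
∫_0^4/3 u² dx = 50/3, so ||u||_L² = 5*sqrt(6)/3.
∫_0^4/3 (u')² dx = 1875*π^2/8, so ||u'||_L² = 25*sqrt(6)*π/4.
Ratio ||u||_L² / ||u'||_L² = 4/(15*π).
Sharp Poincaré constant on H^1_0(0, 4/3) is C_P = L/π = 4/(3*π), achieved by sin(3*π/4·x).
This is the k = 5 harmonic; the ratio L/(kπ) is strictly less than C_P = L/π, consistent with the sharp inequality ||u||_L² ≤ C_P ||u'||_L².


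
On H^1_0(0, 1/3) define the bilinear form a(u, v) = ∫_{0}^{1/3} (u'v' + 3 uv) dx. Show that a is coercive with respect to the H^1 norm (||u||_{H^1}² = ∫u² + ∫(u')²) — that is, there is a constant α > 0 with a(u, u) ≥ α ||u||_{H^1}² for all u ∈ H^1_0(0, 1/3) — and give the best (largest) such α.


α = 1

Coercivity of a(·,·) on H^1_0(0, 1/3) means a(u, u) ≥ α ||u||_{H^1}² for every u ∈ H^1_0.
The interval has length L = 1/3, and Poincaré/coercivity depend only on L. Here a(u, u) = ∫(u')² + (3)·∫u².
Here c = 3 ≥ 1, so a(u,u) = ∫(u')² + c∫u² ≥ ∫(u')² + ∫u² = ||u||_{H^1}², i.e. α = 1 works. No larger α is possible: a(u,u) ≥ α||u||_{H^1}² means (1−α)∫(u')² ≥ (α−c)∫u², and for the modes u_n = sin(nπ(x−x₀)/L) (x₀ the left endpoint) one has ∫u_n²/∫(u_n')² = (L/(nπ))² → 0, so a(u_n,u_n)/||u_n||_{H^1}² → 1. Hence the optimal constant is α = 1.
Therefore α = 1.


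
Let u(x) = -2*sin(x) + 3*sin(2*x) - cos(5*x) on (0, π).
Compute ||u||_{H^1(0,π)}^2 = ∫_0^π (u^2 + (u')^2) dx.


||u||_{H^1(0,π)}^2 = 208/7 + 79*π/2

u'(x) = 5*sin(5*x) - 2*cos(x) + 6*cos(2*x).
Expand u² and (u')² and integrate term by term on (0, π), using: for integers n ≥ 1, ∫_0^π sin²(nx) dx = ∫_0^π cos²(nx) dx = π/2; for n ≠ n', ∫_0^π sin(nx)sin(n'x) dx = ∫_0^π cos(nx)cos(n'x) dx = 0; and by product-to-sum, ∫_0^π sin(nx)cos(n'x) dx = ½∫_0^π [sin((n+n')x) + sin((n−n')x)] dx, which is 0 when n+n' is even and 2n/(n²−n'²) when n+n' is odd (it need not vanish on (0, π)).
  u² squared terms: (-1)²·∫cos(5x)² dx = 1·π/2 = π/2;  (-2)²·∫sin(x)² dx = 4·π/2 = 2*π;  (3)²·∫sin(2x)² dx = 9·π/2 = 9*π/2.
  u² cross terms: 2·(-1)·(-2)·∫cos(5x)·sin(x) dx = 4·(0) = 0;  2·(-1)·(3)·∫cos(5x)·sin(2x) dx = -6·(-4/21) = 8/7;  2·(-2)·(3)·∫sin(x)·sin(2x) dx = -12·(0) = 0.
  So ∫_0^π u² dx = π/2 + 2*π + 9*π/2 + 0 + 8/7 + 0 = 8/7 + 7*π.
  (u')² squared terms: (-2)²·∫cos(x)² dx = 4·π/2 = 2*π;  (5)²·∫sin(5x)² dx = 25·π/2 = 25*π/2;  (6)²·∫cos(2x)² dx = 36·π/2 = 18*π.
  (u')² cross terms: 2·(-2)·(5)·∫cos(x)·sin(5x) dx = -20·(0) = 0;  2·(-2)·(6)·∫cos(x)·cos(2x) dx = -24·(0) = 0;  2·(5)·(6)·∫sin(5x)·cos(2x) dx = 60·(10/21) = 200/7.
  So ∫_0^π (u')² dx = 2*π + 25*π/2 + 18*π + 0 + 0 + 200/7 = 200/7 + 65*π/2.
||u||_{H^1}^2 = (8/7 + 7*π) + (200/7 + 65*π/2) = 208/7 + 79*π/2.


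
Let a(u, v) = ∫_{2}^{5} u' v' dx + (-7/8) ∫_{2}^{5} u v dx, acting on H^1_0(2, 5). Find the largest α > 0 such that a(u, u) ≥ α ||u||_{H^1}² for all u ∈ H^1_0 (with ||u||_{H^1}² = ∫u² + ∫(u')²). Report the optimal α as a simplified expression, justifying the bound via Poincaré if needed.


α = (-63/8 + π^2)/(9 + π^2)

Coercivity of a(·,·) on H^1_0(2, 5) means a(u, u) ≥ α ||u||_{H^1}² for every u ∈ H^1_0.
The interval has length L = 3, and Poincaré/coercivity depend only on L. Here a(u, u) = ∫(u')² + (-7/8)·∫u².
Here c = -7/8 < 0 with |c| < (π/L)² = π^2/9, so coercivity still holds. The condition a(u,u) ≥ α||u||_{H^1}² reads (1−α)∫(u')² ≥ (α−c)∫u². Any admissible α is ≤ 1 (rapidly oscillating u have ∫u²/∫(u')² → 0), and α = 1 would force 0 ≥ (1−c)∫u², impossible since c < 1; so 1−α > 0. By the sharp Poincaré inequality on H^1_0 of an interval of length L, ∫(u')² ≥ (π/L)²∫u² with equality for the first sine mode sin(π(x−x₀)/L) (x₀ the left endpoint), so the inequality holds for all u iff (1−α)(π/L)² ≥ α − c, i.e. α ≤ ((π/L)² + c)/((π/L)² + 1) = (1 + c(L/π)²)/(1 + (L/π)²). (Direct route, valid since c ≤ 0: Poincaré gives c∫u² ≥ c(L/π)²∫(u')², so a(u,u) ≥ (1 + c(L/π)²)∫(u')², while ||u||_{H^1}² ≤ (1 + (L/π)²)∫(u')²; dividing yields the same α.) With (π/L)² = π^2/9 and c = -7/8, the largest admissible constant is α = ((π/L)² + c)/((π/L)² + 1).
Simplifying, α = (-63/8 + π^2)/(9 + π^2).


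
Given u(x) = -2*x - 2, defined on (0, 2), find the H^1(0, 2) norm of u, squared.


||u||_{H^1}^2 = 128/3

The H^1 norm (squared) on an interval (0, L) is
  ||u||_{H^1}^2 = ∫_0^L u(x)^2 dx + ∫_0^L u'(x)^2 dx.
Compute u'(x) = -2.
Then u(x)^2 = 4*x**2 + 8*x + 4 and u'(x)^2 = 4.
Integrate each monomial from 0 to 2 using ∫_0^2 c·x^n dx = c·2^(n+1)/(n+1):
  ∫_0^2 u(x)^2 dx = ∫_0^2 (4*x^2 + 8*x + 4) dx. Term by term:
    ∫_0^2 4*x^2 dx = 32/3;  ∫_0^2 8*x dx = 16;  ∫_0^2 4 dx = 8.
  Sum: 32/3 + 16 + 8 = 104/3.
  ∫_0^2 u'(x)^2 dx = ∫_0^2 (4) dx. Term by term:
    ∫_0^2 4 dx = 8.
Adding: ||u||_{H^1}^2 = 104/3 + 8 = 128/3.


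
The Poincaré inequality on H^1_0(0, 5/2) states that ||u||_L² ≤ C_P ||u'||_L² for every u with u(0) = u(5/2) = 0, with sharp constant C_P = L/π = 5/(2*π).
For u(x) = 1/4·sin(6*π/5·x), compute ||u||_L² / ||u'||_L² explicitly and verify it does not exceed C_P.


||u||_L² / ||u'||_L² = 5/(6*π) < C_P = 5/(2*π).

u(x) = 1/4·sin(6*π/5·x), so u'(x) = 3*π*cos(6*π*x/5)/10.
Writing u(x) = A·sin(kπx/L) with A = 1/4 and k = 3, use ∫_0^L sin²(kπx/L) dx = L/2 and ∫_0^L cos²(kπx/L) dx = L/2.
u² = 1/16·sin²(6*π/5·x) and (u')² = 9*π^2/100·cos²(6*π/5·x), and each of sin², cos² integrates to L/2 = 5/4 over (0, 5/2).
∫_0^5/2 u² dx = 5/64, so ||u||_L² = sqrt(5)/8.
∫_0^5/2 (u')² dx = 9*π^2/80, so ||u'||_L² = 3*sqrt(5)*π/20.
Ratio ||u||_L² / ||u'||_L² = 5/(6*π).
Sharp Poincaré constant on H^1_0(0, 5/2) is C_P = L/π = 5/(2*π), achieved by sin(2*π/5·x).
This is the k = 3 harmonic; the ratio L/(kπ) is strictly less than C_P = L/π, consistent with the sharp inequality ||u||_L² ≤ C_P ||u'||_L².


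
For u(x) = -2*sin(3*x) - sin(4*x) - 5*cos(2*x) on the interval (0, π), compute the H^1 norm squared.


||u||_{H^1(0,π)}^2 = 120 + 91*π

u'(x) = 10*sin(2*x) - 6*cos(3*x) - 4*cos(4*x).
Expand u² and (u')² and integrate term by term on (0, π), using: for integers n ≥ 1, ∫_0^π sin²(nx) dx = ∫_0^π cos²(nx) dx = π/2; for n ≠ n', ∫_0^π sin(nx)sin(n'x) dx = ∫_0^π cos(nx)cos(n'x) dx = 0; and by product-to-sum, ∫_0^π sin(nx)cos(n'x) dx = ½∫_0^π [sin((n+n')x) + sin((n−n')x)] dx, which is 0 when n+n' is even and 2n/(n²−n'²) when n+n' is odd (it need not vanish on (0, π)).
  u² squared terms: (-1)²·∫sin(4x)² dx = 1·π/2 = π/2;  (-5)²·∫cos(2x)² dx = 25·π/2 = 25*π/2;  (-2)²·∫sin(3x)² dx = 4·π/2 = 2*π.
  u² cross terms: 2·(-1)·(-5)·∫sin(4x)·cos(2x) dx = 10·(0) = 0;  2·(-1)·(-2)·∫sin(4x)·sin(3x) dx = 4·(0) = 0;  2·(-5)·(-2)·∫cos(2x)·sin(3x) dx = 20·(6/5) = 24.
  So ∫_0^π u² dx = π/2 + 25*π/2 + 2*π + 0 + 0 + 24 = 24 + 15*π.
  (u')² squared terms: (-6)²·∫cos(3x)² dx = 36·π/2 = 18*π;  (-4)²·∫cos(4x)² dx = 16·π/2 = 8*π;  (10)²·∫sin(2x)² dx = 100·π/2 = 50*π.
  (u')² cross terms: 2·(-6)·(-4)·∫cos(3x)·cos(4x) dx = 48·(0) = 0;  2·(-6)·(10)·∫cos(3x)·sin(2x) dx = -120·(-4/5) = 96;  2·(-4)·(10)·∫cos(4x)·sin(2x) dx = -80·(0) = 0.
  So ∫_0^π (u')² dx = 18*π + 8*π + 50*π + 0 + 96 + 0 = 96 + 76*π.
||u||_{H^1}^2 = (24 + 15*π) + (96 + 76*π) = 120 + 91*π.


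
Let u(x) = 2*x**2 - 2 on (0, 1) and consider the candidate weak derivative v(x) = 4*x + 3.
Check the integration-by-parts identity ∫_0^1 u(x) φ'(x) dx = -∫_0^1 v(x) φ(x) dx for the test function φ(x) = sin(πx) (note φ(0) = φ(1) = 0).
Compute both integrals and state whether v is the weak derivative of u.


LHS = -4/π, RHS = -10/π. No, v is not the weak derivative of u.

u(x) = 2*x**2 - 2, classical derivative u'(x) = 4*x.
φ(x) = sin(πx), so φ'(x) = π*cos(π*x).
Note φ(0) = φ(1) = 0, so the boundary term u·φ vanishes.
LHS = ∫_0^1 u(x) φ'(x) dx = ∫_0^1 (2*π*x^2*cos(π*x) - 2*π*cos(π*x)) dx. Term by term:
  ∫_0^1 -2*π*cos(π*x) dx = 0;  ∫_0^1 2*π*x^2*cos(π*x) dx = -4/π.
Sum: 0 − 4/π = -4/π.
So LHS = -4/π.
∫_0^1 v(x) φ(x) dx = ∫_0^1 (4*x*sin(π*x) + 3*sin(π*x)) dx. Term by term:
  ∫_0^1 3*sin(π*x) dx = 6/π;  ∫_0^1 4*x*sin(π*x) dx = 4/π.
Sum: 6/π + 4/π = 10/π.
So RHS = -∫_0^1 v(x) φ(x) dx = -10/π.
LHS − RHS = 6/π ≠ 0, so the identity fails.
(For a valid weak derivative the identity must hold for EVERY test function, in particular this one. The failure shows v is NOT the weak derivative of u.)
Correct weak derivative would be u'(x) = 4*x.


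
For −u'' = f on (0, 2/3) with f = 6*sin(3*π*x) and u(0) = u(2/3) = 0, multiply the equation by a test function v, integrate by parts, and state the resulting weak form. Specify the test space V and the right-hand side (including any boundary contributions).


V = H^1_0(0, 2/3) (so v(0) = v(2/3) = 0); weak form: ∫_0^2/3 u'v' dx = ∫_0^2/3 (6*sin(3*π*x)) v dx for all v ∈ V.

Multiply both sides by a test function v and integrate from 0 to 2/3:
  ∫_0^2/3 −u''(x) v(x) dx = ∫_0^2/3 f(x) v(x) dx.
Integrate the LHS by parts once:
  ∫_0^2/3 −u'' v dx = −[u'(x) v(x)]_0^2/3 + ∫_0^2/3 u'(x) v'(x) dx.
Thus ∫_0^2/3 u'(x) v'(x) dx = ∫_0^2/3 f(x) v(x) dx + [u'(x) v(x)]_0^2/3.
Choose V so that boundary terms are either known or forced to vanish.
u is Dirichlet: u(0) = u(2/3) = 0. Let V = H^1_0(0, 2/3); then v(0) = v(2/3) = 0, and [u' v]_0^2/3 = 0.
Weak formulation: find u (satisfying any essential BC) such that ∫_0^2/3 u'(x) v'(x) dx = ∫_0^2/3 f v dx for all v ∈ V.
Substituting f(x) = 6*sin(3*π*x), the right-hand side is ∫_0^2/3 (6*sin(3*π*x)) v dx.


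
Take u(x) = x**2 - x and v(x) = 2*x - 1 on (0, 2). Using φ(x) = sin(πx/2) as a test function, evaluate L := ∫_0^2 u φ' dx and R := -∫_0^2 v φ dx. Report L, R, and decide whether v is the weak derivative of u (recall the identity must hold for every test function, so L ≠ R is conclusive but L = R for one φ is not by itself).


LHS = -4/π, RHS = -4/π. Yes, v = u' weakly.

u(x) = x**2 - x, classical derivative u'(x) = 2*x - 1.
φ(x) = sin(πx/2), so φ'(x) = π*cos(π*x/2)/2.
Note φ(0) = φ(2) = 0, so the boundary term u·φ vanishes.
LHS = ∫_0^2 u(x) φ'(x) dx = ∫_0^2 (π*x^2*cos(π*x/2)/2 - π*x*cos(π*x/2)/2) dx. Term by term:
  ∫_0^2 π*x^2*cos(π*x/2)/2 dx = -8/π;  ∫_0^2 -π*x*cos(π*x/2)/2 dx = 4/π.
Sum: -8/π + 4/π = -4/π.
So LHS = -4/π.
∫_0^2 v(x) φ(x) dx = ∫_0^2 (2*x*sin(π*x/2) - sin(π*x/2)) dx. Term by term:
  ∫_0^2 -sin(π*x/2) dx = -4/π;  ∫_0^2 2*x*sin(π*x/2) dx = 8/π.
Sum: -4/π + 8/π = 4/π.
So RHS = -∫_0^2 v(x) φ(x) dx = -4/π.
LHS = RHS, so the identity holds for this test φ.
Moreover u is smooth here and v(x) = u'(x) = 2*x - 1 pointwise, so the identity holds for every test function. Hence v is the weak derivative of u.


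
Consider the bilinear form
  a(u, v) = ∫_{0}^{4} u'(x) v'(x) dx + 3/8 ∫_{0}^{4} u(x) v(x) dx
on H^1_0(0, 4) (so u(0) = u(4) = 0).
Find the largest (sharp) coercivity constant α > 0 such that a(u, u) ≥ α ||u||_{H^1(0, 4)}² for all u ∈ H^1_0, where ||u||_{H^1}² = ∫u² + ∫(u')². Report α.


α = (6 + π^2)/(π^2 + 16)

Coercivity of a(·,·) on H^1_0(0, 4) means a(u, u) ≥ α ||u||_{H^1}² for every u ∈ H^1_0.
The interval has length L = 4, and Poincaré/coercivity depend only on L. Here a(u, u) = ∫(u')² + (3/8)·∫u².
Here 0 < c = 3/8 < 1. The condition a(u,u) ≥ α||u||_{H^1}² reads (1−α)∫(u')² ≥ (α−c)∫u². Any admissible α is ≤ 1 (rapidly oscillating u have ∫u²/∫(u')² → 0), and α = 1 would force 0 ≥ (1−c)∫u², impossible since c < 1; so 1−α > 0. By the sharp Poincaré inequality on H^1_0 of an interval of length L, ∫(u')² ≥ (π/L)²∫u² with equality for the first sine mode sin(π(x−x₀)/L) (x₀ the left endpoint), so the inequality holds for all u iff (1−α)(π/L)² ≥ α − c, i.e. α ≤ ((π/L)² + c)/((π/L)² + 1) = (1 + c(L/π)²)/(1 + (L/π)²). With (π/L)² = π^2/16 and c = 3/8, the largest admissible constant is α = ((π/L)² + c)/((π/L)² + 1).
Simplifying, α = (6 + π^2)/(π^2 + 16).


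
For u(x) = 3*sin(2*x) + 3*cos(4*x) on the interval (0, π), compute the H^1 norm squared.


||u||_{H^1(0,π)}^2 = 99*π

u'(x) = -12*sin(4*x) + 6*cos(2*x).
Expand u² and (u')² and integrate term by term on (0, π), using: for integers n ≥ 1, ∫_0^π sin²(nx) dx = ∫_0^π cos²(nx) dx = π/2; for n ≠ n', ∫_0^π sin(nx)sin(n'x) dx = ∫_0^π cos(nx)cos(n'x) dx = 0; and by product-to-sum, ∫_0^π sin(nx)cos(n'x) dx = ½∫_0^π [sin((n+n')x) + sin((n−n')x)] dx, which is 0 when n+n' is even and 2n/(n²−n'²) when n+n' is odd (it need not vanish on (0, π)).
  u² squared terms: (3)²·∫cos(4x)² dx = 9·π/2 = 9*π/2;  (3)²·∫sin(2x)² dx = 9·π/2 = 9*π/2.
  u² cross terms: 2·(3)·(3)·∫cos(4x)·sin(2x) dx = 18·(0) = 0.
  So ∫_0^π u² dx = 9*π/2 + 9*π/2 + 0 = 9*π.
  (u')² squared terms: (-12)²·∫sin(4x)² dx = 144·π/2 = 72*π;  (6)²·∫cos(2x)² dx = 36·π/2 = 18*π.
  (u')² cross terms: 2·(-12)·(6)·∫sin(4x)·cos(2x) dx = -144·(0) = 0.
  So ∫_0^π (u')² dx = 72*π + 18*π + 0 = 90*π.
||u||_{H^1}^2 = (9*π) + (90*π) = 99*π.


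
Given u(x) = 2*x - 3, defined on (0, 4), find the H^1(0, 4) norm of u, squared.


||u||_{H^1}^2 = 124/3

The H^1 norm (squared) on an interval (0, L) is
  ||u||_{H^1}^2 = ∫_0^L u(x)^2 dx + ∫_0^L u'(x)^2 dx.
Compute u'(x) = 2.
Then u(x)^2 = 4*x**2 - 12*x + 9 and u'(x)^2 = 4.
Integrate each monomial from 0 to 4 using ∫_0^4 c·x^n dx = c·4^(n+1)/(n+1):
  ∫_0^4 u(x)^2 dx = ∫_0^4 (4*x^2 - 12*x + 9) dx. Term by term:
    ∫_0^4 4*x^2 dx = 256/3;  ∫_0^4 -12*x dx = -96;  ∫_0^4 9 dx = 36.
  Sum: 256/3 − 96 + 36 = 76/3.
  ∫_0^4 u'(x)^2 dx = ∫_0^4 (4) dx. Term by term:
    ∫_0^4 4 dx = 16.
Adding: ||u||_{H^1}^2 = 76/3 + 16 = 124/3.


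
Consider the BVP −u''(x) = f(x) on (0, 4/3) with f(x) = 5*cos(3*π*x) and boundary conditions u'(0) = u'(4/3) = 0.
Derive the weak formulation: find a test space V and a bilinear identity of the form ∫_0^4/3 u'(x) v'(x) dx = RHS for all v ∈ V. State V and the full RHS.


V = H^1(0, 4/3) (no boundary constraint on v; u is determined up to an additive constant); weak form: ∫_0^4/3 u'v' dx = ∫_0^4/3 (5*cos(3*π*x)) v dx for all v ∈ V.

Multiply both sides by a test function v and integrate from 0 to 4/3:
  ∫_0^4/3 −u''(x) v(x) dx = ∫_0^4/3 f(x) v(x) dx.
Integrate the LHS by parts once:
  ∫_0^4/3 −u'' v dx = −[u'(x) v(x)]_0^4/3 + ∫_0^4/3 u'(x) v'(x) dx.
Thus ∫_0^4/3 u'(x) v'(x) dx = ∫_0^4/3 f(x) v(x) dx + [u'(x) v(x)]_0^4/3.
Choose V so that boundary terms are either known or forced to vanish.
u has homogeneous Neumann: u'(0) = u'(4/3) = 0. So [u' v]_0^4/3 = 0·v(4/3) − 0·v(0) = 0 for any v; take V = H^1(0, 4/3).
Weak formulation: find u (satisfying any essential BC) such that ∫_0^4/3 u'(x) v'(x) dx = ∫_0^4/3 f v dx for all v ∈ V (homogeneous Neumann, so boundary terms vanish).
Substituting f(x) = 5*cos(3*π*x), the right-hand side is ∫_0^4/3 (5*cos(3*π*x)) v dx.
Compatibility check (pure Neumann): taking v ≡ 1 ∈ V gives 0 = ∫_0^4/3 f dx + (0) − (0), i.e. ∫_0^4/3 f dx must equal u'(0) − u'(4/3) = 0. Indeed ∫_0^4/3 (5*cos(3*π*x)) dx = 0, so the data are compatible. The solution is then unique only up to an additive constant (fix it e.g. by requiring ∫_0^4/3 u dx = 0).


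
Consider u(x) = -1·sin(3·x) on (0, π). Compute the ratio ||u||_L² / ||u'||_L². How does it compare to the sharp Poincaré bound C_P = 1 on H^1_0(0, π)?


||u||_L² / ||u'||_L² = 1/3 < C_P = 1.

u(x) = -1·sin(3·x), so u'(x) = -3*cos(3*x).
Writing u(x) = A·sin(kπx/L) with A = -1 and k = 3, use ∫_0^L sin²(kπx/L) dx = L/2 and ∫_0^L cos²(kπx/L) dx = L/2.
u² = 1·sin²(3·x) and (u')² = 9·cos²(3·x), and each of sin², cos² integrates to L/2 = π/2 over (0, π).
∫_0^π u² dx = π/2, so ||u||_L² = sqrt(2)*sqrt(π)/2.
∫_0^π (u')² dx = 9*π/2, so ||u'||_L² = 3*sqrt(2)*sqrt(π)/2.
Ratio ||u||_L² / ||u'||_L² = 1/3.
Sharp Poincaré constant on H^1_0(0, π) is C_P = L/π = 1, achieved by sin(x).
This is the k = 3 harmonic; the ratio L/(kπ) is strictly less than C_P = L/π, consistent with the sharp inequality ||u||_L² ≤ C_P ||u'||_L².


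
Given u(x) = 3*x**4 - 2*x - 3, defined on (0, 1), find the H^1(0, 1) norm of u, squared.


||u||_{H^1}^2 = 2552/105

The H^1 norm (squared) on an interval (0, L) is
  ||u||_{H^1}^2 = ∫_0^L u(x)^2 dx + ∫_0^L u'(x)^2 dx.
Compute u'(x) = 12*x**3 - 2.
Then u(x)^2 = 9*x**8 - 12*x**5 - 18*x**4 + 4*x**2 + 12*x + 9 and u'(x)^2 = 144*x**6 - 48*x**3 + 4.
Integrate each monomial from 0 to 1 using ∫_0^1 c·x^n dx = c·1^(n+1)/(n+1):
  ∫_0^1 u(x)^2 dx = ∫_0^1 (9*x^8 - 12*x^5 - 18*x^4 + 4*x^2 + 12*x + 9) dx. Term by term:
    ∫_0^1 9*x^8 dx = 1;  ∫_0^1 -12*x^5 dx = -2;  ∫_0^1 -18*x^4 dx = -18/5;
    ∫_0^1 4*x^2 dx = 4/3;  ∫_0^1 12*x dx = 6;  ∫_0^1 9 dx = 9.
  Sum: 1 − 2 − 18/5 + 4/3 + 6 + 9 = 176/15.
  ∫_0^1 u'(x)^2 dx = ∫_0^1 (144*x^6 - 48*x^3 + 4) dx. Term by term:
    ∫_0^1 144*x^6 dx = 144/7;  ∫_0^1 -48*x^3 dx = -12;  ∫_0^1 4 dx = 4.
  Sum: 144/7 − 12 + 4 = 88/7.
Adding: ||u||_{H^1}^2 = 176/15 + 88/7 = 2552/105.


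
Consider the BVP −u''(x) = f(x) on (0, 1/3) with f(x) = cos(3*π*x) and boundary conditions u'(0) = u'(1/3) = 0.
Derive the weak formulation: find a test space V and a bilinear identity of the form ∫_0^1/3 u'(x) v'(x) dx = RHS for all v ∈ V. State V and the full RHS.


V = H^1(0, 1/3) (no boundary constraint on v; u is determined up to an additive constant); weak form: ∫_0^1/3 u'v' dx = ∫_0^1/3 (cos(3*π*x)) v dx for all v ∈ V.

Multiply both sides by a test function v and integrate from 0 to 1/3:
  ∫_0^1/3 −u''(x) v(x) dx = ∫_0^1/3 f(x) v(x) dx.
Integrate the LHS by parts once:
  ∫_0^1/3 −u'' v dx = −[u'(x) v(x)]_0^1/3 + ∫_0^1/3 u'(x) v'(x) dx.
Thus ∫_0^1/3 u'(x) v'(x) dx = ∫_0^1/3 f(x) v(x) dx + [u'(x) v(x)]_0^1/3.
Choose V so that boundary terms are either known or forced to vanish.
u has homogeneous Neumann: u'(0) = u'(1/3) = 0. So [u' v]_0^1/3 = 0·v(1/3) − 0·v(0) = 0 for any v; take V = H^1(0, 1/3).
Weak formulation: find u (satisfying any essential BC) such that ∫_0^1/3 u'(x) v'(x) dx = ∫_0^1/3 f v dx for all v ∈ V (homogeneous Neumann, so boundary terms vanish).
Substituting f(x) = cos(3*π*x), the right-hand side is ∫_0^1/3 (cos(3*π*x)) v dx.
Compatibility check (pure Neumann): taking v ≡ 1 ∈ V gives 0 = ∫_0^1/3 f dx + (0) − (0), i.e. ∫_0^1/3 f dx must equal u'(0) − u'(1/3) = 0. Indeed ∫_0^1/3 (cos(3*π*x)) dx = 0, so the data are compatible. The solution is then unique only up to an additive constant (fix it e.g. by requiring ∫_0^1/3 u dx = 0).


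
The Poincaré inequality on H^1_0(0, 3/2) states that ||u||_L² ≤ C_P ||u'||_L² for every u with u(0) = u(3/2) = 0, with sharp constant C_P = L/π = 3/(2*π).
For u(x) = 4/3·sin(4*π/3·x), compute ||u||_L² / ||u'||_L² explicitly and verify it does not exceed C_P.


||u||_L² / ||u'||_L² = 3/(4*π) < C_P = 3/(2*π).

u(x) = 4/3·sin(4*π/3·x), so u'(x) = 16*π*cos(4*π*x/3)/9.
Writing u(x) = A·sin(kπx/L) with A = 4/3 and k = 2, use ∫_0^L sin²(kπx/L) dx = L/2 and ∫_0^L cos²(kπx/L) dx = L/2.
u² = 16/9·sin²(4*π/3·x) and (u')² = 256*π^2/81·cos²(4*π/3·x), and each of sin², cos² integrates to L/2 = 3/4 over (0, 3/2).
∫_0^3/2 u² dx = 4/3, so ||u||_L² = 2*sqrt(3)/3.
∫_0^3/2 (u')² dx = 64*π^2/27, so ||u'||_L² = 8*sqrt(3)*π/9.
Ratio ||u||_L² / ||u'||_L² = 3/(4*π).
Sharp Poincaré constant on H^1_0(0, 3/2) is C_P = L/π = 3/(2*π), achieved by sin(2*π/3·x).
This is the k = 2 harmonic; the ratio L/(kπ) is strictly less than C_P = L/π, consistent with the sharp inequality ||u||_L² ≤ C_P ||u'||_L².


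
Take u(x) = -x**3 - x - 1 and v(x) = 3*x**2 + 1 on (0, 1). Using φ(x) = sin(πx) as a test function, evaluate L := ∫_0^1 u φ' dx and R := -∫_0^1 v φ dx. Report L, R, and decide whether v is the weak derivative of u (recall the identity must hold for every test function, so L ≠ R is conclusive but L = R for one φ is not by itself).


LHS = -12/π^3 + 5/π, RHS = -5/π + 12/π^3. No, v is not the weak derivative of u.

u(x) = -x**3 - x - 1, classical derivative u'(x) = -3*x**2 - 1.
φ(x) = sin(πx), so φ'(x) = π*cos(π*x).
Note φ(0) = φ(1) = 0, so the boundary term u·φ vanishes.
LHS = ∫_0^1 u(x) φ'(x) dx = ∫_0^1 (-π*x^3*cos(π*x) - π*x*cos(π*x) - π*cos(π*x)) dx. Term by term:
  ∫_0^1 -π*cos(π*x) dx = 0;  ∫_0^1 -π*x*cos(π*x) dx = 2/π;  ∫_0^1 -π*x^3*cos(π*x) dx = -12/π^3 + 3/π.
Sum: 0 + 2/π + -12/π^3 + 3/π = -12/π^3 + 5/π.
So LHS = -12/π^3 + 5/π.
∫_0^1 v(x) φ(x) dx = ∫_0^1 (3*x^2*sin(π*x) + sin(π*x)) dx. Term by term:
  ∫_0^1 3*x^2*sin(π*x) dx = -12/π^3 + 3/π;  ∫_0^1 sin(π*x) dx = 2/π.
Sum: -12/π^3 + 3/π + 2/π = -12/π^3 + 5/π.
So RHS = -∫_0^1 v(x) φ(x) dx = -5/π + 12/π^3.
LHS − RHS = -24/π^3 + 10/π ≠ 0, so the identity fails.
(For a valid weak derivative the identity must hold for EVERY test function, in particular this one. The failure shows v is NOT the weak derivative of u.)
Correct weak derivative would be u'(x) = -3*x**2 - 1.


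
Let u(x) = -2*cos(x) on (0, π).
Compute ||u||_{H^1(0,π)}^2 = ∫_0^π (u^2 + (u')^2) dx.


||u||_{H^1(0,π)}^2 = 4*π

u'(x) = 2*sin(x).
Expand u² and (u')² and integrate term by term on (0, π), using: for integers n ≥ 1, ∫_0^π sin²(nx) dx = ∫_0^π cos²(nx) dx = π/2; for n ≠ n', ∫_0^π sin(nx)sin(n'x) dx = ∫_0^π cos(nx)cos(n'x) dx = 0; and by product-to-sum, ∫_0^π sin(nx)cos(n'x) dx = ½∫_0^π [sin((n+n')x) + sin((n−n')x)] dx, which is 0 when n+n' is even and 2n/(n²−n'²) when n+n' is odd (it need not vanish on (0, π)).
  u² squared terms: (-2)²·∫cos(x)² dx = 4·π/2 = 2*π.
  So ∫_0^π u² dx = 2*π.
  (u')² squared terms: (2)²·∫sin(x)² dx = 4·π/2 = 2*π.
  So ∫_0^π (u')² dx = 2*π.
||u||_{H^1}^2 = (2*π) + (2*π) = 4*π.


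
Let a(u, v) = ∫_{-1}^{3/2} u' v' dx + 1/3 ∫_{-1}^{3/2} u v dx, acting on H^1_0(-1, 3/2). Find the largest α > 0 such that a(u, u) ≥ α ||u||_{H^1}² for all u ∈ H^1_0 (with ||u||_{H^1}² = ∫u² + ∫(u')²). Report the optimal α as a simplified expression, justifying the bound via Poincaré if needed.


α = (25 + 12*π^2)/(3*(25 + 4*π^2))

Coercivity of a(·,·) on H^1_0(-1, 3/2) means a(u, u) ≥ α ||u||_{H^1}² for every u ∈ H^1_0.
The interval has length L = 5/2, and Poincaré/coercivity depend only on L. Here a(u, u) = ∫(u')² + (1/3)·∫u².
Here 0 < c = 1/3 < 1. The condition a(u,u) ≥ α||u||_{H^1}² reads (1−α)∫(u')² ≥ (α−c)∫u². Any admissible α is ≤ 1 (rapidly oscillating u have ∫u²/∫(u')² → 0), and α = 1 would force 0 ≥ (1−c)∫u², impossible since c < 1; so 1−α > 0. By the sharp Poincaré inequality on H^1_0 of an interval of length L, ∫(u')² ≥ (π/L)²∫u² with equality for the first sine mode sin(π(x−x₀)/L) (x₀ the left endpoint), so the inequality holds for all u iff (1−α)(π/L)² ≥ α − c, i.e. α ≤ ((π/L)² + c)/((π/L)² + 1) = (1 + c(L/π)²)/(1 + (L/π)²). With (π/L)² = 4*π^2/25 and c = 1/3, the largest admissible constant is α = ((π/L)² + c)/((π/L)² + 1).
Simplifying, α = (25 + 12*π^2)/(3*(25 + 4*π^2)).


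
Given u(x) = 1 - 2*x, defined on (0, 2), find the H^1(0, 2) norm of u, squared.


||u||_{H^1}^2 = 38/3

The H^1 norm (squared) on an interval (0, L) is
  ||u||_{H^1}^2 = ∫_0^L u(x)^2 dx + ∫_0^L u'(x)^2 dx.
Compute u'(x) = -2.
Then u(x)^2 = 4*x**2 - 4*x + 1 and u'(x)^2 = 4.
Integrate each monomial from 0 to 2 using ∫_0^2 c·x^n dx = c·2^(n+1)/(n+1):
  ∫_0^2 u(x)^2 dx = ∫_0^2 (4*x^2 - 4*x + 1) dx. Term by term:
    ∫_0^2 4*x^2 dx = 32/3;  ∫_0^2 -4*x dx = -8;  ∫_0^2 1 dx = 2.
  Sum: 32/3 − 8 + 2 = 14/3.
  ∫_0^2 u'(x)^2 dx = ∫_0^2 (4) dx. Term by term:
    ∫_0^2 4 dx = 8.
Adding: ||u||_{H^1}^2 = 14/3 + 8 = 38/3.


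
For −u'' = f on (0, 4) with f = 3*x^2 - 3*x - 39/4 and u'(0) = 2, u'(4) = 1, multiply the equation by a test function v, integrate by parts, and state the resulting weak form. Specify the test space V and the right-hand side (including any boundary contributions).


V = H^1(0, 4) (v unrestricted at boundary; u is determined up to an additive constant); weak form: ∫_0^4 u'v' dx = ∫_0^4 (3*x^2 - 3*x - 39/4) v dx + v(4) − 2·v(0) for all v ∈ V.

Multiply both sides by a test function v and integrate from 0 to 4:
  ∫_0^4 −u''(x) v(x) dx = ∫_0^4 f(x) v(x) dx.
Integrate the LHS by parts once:
  ∫_0^4 −u'' v dx = −[u'(x) v(x)]_0^4 + ∫_0^4 u'(x) v'(x) dx.
Thus ∫_0^4 u'(x) v'(x) dx = ∫_0^4 f(x) v(x) dx + [u'(x) v(x)]_0^4.
Choose V so that boundary terms are either known or forced to vanish.
u has inhomogeneous Neumann u'(0) = 2, u'(4) = 1. [u' v]_0^4 = (1)·v(4) − (2)·v(0) = v(4) − 2·v(0). Take V = H^1(0, 4); boundary term becomes part of RHS.
Weak formulation: find u (satisfying any essential BC) such that ∫_0^4 u'(x) v'(x) dx = ∫_0^4 f v dx + v(4) − 2·v(0) for all v ∈ V (Neumann data are natural BCs: they enter the RHS as boundary terms).
Substituting f(x) = 3*x^2 - 3*x - 39/4, the right-hand side is ∫_0^4 (3*x^2 - 3*x - 39/4) v dx + v(4) − 2·v(0).
Compatibility check (pure Neumann): taking v ≡ 1 ∈ V gives 0 = ∫_0^4 f dx + (1) − (2), i.e. ∫_0^4 f dx must equal u'(0) − u'(4) = 1. Indeed ∫_0^4 (3*x^2 - 3*x - 39/4) dx = 1, so the data are compatible. The solution is then unique only up to an additive constant (fix it e.g. by requiring ∫_0^4 u dx = 0).
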